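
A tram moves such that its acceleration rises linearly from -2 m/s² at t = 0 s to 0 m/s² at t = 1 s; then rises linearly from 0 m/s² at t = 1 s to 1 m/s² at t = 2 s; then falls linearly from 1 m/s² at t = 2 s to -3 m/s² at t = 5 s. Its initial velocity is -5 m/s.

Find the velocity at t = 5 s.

-8.5 m/s

Δv equals the area under the a-t graph; then v = v₀ + Δv.
0–1 s: ½(-2 + 0)(1) = -1 m/s
1–2 s: ½(0 + 1)(1) = 0.5 m/s
2–5 s: ½(1 + -3)(3) = -3 m/s
Δv = -3.5 m/s, so v(5) = -5 + (-3.5) = -8.5 m/s.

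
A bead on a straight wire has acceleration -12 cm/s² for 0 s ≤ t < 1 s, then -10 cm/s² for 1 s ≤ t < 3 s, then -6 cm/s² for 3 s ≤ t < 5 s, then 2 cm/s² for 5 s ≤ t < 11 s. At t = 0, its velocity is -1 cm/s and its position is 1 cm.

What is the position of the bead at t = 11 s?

-364 cm

On each constant-a segment, Δv = aΔt and Δx = v₀Δt + ½aΔt²; chain segment to segment.
0–1 s: v starts -1 cm/s; Δx = -1·1 + ½·-12·1² = -7 cm; v ends -13 cm/s.
1–3 s: v starts -13 cm/s; Δx = -13·2 + ½·-10·2² = -46 cm; v ends -33 cm/s.
3–5 s: v starts -33 cm/s; Δx = -33·2 + ½·-6·2² = -78 cm; v ends -45 cm/s.
5–11 s: v starts -45 cm/s; Δx = -45·6 + ½·2·6² = -234 cm; v ends -33 cm/s.
x(11) = 1 + Σ Δx = -364 cm.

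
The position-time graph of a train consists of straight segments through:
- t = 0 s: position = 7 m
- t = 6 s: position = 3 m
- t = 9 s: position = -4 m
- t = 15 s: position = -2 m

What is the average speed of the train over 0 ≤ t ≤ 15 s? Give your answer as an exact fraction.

13/15 m/s

Average speed = (total path length)/(elapsed time); on a piecewise-linear x-t graph the path length is Σ|Δx|.
0–6 s: |Δx| = |3 − 7| = 4 m
6–9 s: |Δx| = |-4 − 3| = 7 m
9–15 s: |Δx| = |-2 − -4| = 2 m
Total path = 13 m; average speed = 13/15 = 13/15 m/s.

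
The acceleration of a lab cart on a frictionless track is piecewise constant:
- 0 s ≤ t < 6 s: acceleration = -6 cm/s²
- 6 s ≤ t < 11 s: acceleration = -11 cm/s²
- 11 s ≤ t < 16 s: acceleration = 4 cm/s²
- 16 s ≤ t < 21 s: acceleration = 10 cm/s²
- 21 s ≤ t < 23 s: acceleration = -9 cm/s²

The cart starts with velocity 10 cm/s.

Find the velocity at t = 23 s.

-29 cm/s

Δv equals the area under the a-t graph; then v = v₀ + Δv.
0–6 s: -6 × 6 = -36 cm/s
6–11 s: -11 × 5 = -55 cm/s
11–16 s: 4 × 5 = 20 cm/s
16–21 s: 10 × 5 = 50 cm/s
21–23 s: -9 × 2 = -18 cm/s
Δv = -39 cm/s, so v(23) = 10 + (-39) = -29 cm/s.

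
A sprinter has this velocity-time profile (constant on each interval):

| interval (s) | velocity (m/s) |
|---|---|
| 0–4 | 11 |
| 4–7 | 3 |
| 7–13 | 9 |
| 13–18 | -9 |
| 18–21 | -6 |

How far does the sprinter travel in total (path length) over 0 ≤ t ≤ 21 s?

170 m

Total distance travelled is ∫|v| dt — sum the magnitudes of each area piece.
0–4 s: |11| × 4 = 44 m
4–7 s: |3| × 3 = 9 m
7–13 s: |9| × 6 = 54 m
13–18 s: |-9| × 5 = 45 m
18–21 s: |-6| × 3 = 18 m
Total distance = 170 m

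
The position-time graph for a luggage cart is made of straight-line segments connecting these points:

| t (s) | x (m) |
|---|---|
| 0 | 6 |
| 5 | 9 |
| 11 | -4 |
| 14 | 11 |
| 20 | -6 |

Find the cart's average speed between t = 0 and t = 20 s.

2.4 m/s

Average speed = (total path length)/(elapsed time); on a piecewise-linear x-t graph the path length is Σ|Δx|.
0–5 s: |Δx| = |9 − 6| = 3 m
5–11 s: |Δx| = |-4 − 9| = 13 m
11–14 s: |Δx| = |11 − -4| = 15 m
14–20 s: |Δx| = |-6 − 11| = 17 m
Total path = 48 m; average speed = 48/20 = 2.4 m/s.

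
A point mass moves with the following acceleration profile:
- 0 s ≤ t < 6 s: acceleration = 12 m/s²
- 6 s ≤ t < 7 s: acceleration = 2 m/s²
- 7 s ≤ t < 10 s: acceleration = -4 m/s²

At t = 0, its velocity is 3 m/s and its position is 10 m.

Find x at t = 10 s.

533 m

On each constant-a segment, Δv = aΔt and Δx = v₀Δt + ½aΔt²; chain segment to segment.
0–6 s: v starts 3 m/s; Δx = 3·6 + ½·12·6² = 234 m; v ends 75 m/s.
6–7 s: v starts 75 m/s; Δx = 75·1 + ½·2·1² = 76 m; v ends 77 m/s.
7–10 s: v starts 77 m/s; Δx = 77·3 + ½·-4·3² = 213 m; v ends 65 m/s.
x(10) = 10 + Σ Δx = 533 m.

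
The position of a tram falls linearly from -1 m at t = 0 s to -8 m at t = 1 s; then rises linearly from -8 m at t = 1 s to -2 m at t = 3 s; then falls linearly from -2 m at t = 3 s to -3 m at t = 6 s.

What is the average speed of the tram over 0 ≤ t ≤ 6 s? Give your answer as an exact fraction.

Average speed = (total path length)/(elapsed time); on a piecewise-linear x-t graph the path length is Σ|Δx|.
0–1 s: |Δx| = |-8 − -1| = 7 m
1–3 s: |Δx| = |-2 − -8| = 6 m
3–6 s: |Δx| = |-3 − -2| = 1 m
Total path = 14 m; average speed = 14/6 = 7/3 m/s.

7/3 m/s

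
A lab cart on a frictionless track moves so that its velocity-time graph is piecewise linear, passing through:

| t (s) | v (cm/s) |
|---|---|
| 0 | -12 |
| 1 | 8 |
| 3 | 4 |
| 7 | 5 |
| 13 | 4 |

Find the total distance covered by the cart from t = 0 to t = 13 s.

62.2 cm

Distance (not displacement) is the total path length: add the absolute areas under v-t.
0–1 s: v = 0 at t = 0.6 s; triangle areas 3.6 + 1.6 = 5.2 cm
1–3 s: |½(8 + 4)(2)| = 12 cm
3–7 s: |½(4 + 5)(4)| = 18 cm
7–13 s: |½(5 + 4)(6)| = 27 cm
Total distance = 62.2 cm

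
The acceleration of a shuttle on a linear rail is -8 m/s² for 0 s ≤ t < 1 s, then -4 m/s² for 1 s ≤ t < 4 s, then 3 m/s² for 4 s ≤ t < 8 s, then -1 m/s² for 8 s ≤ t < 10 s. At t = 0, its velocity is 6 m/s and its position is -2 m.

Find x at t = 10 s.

On each constant-a segment, Δv = aΔt and Δx = v₀Δt + ½aΔt²; chain segment to segment.
0–1 s: v starts 6 m/s; Δx = 6·1 + ½·-8·1² = 2 m; v ends -2 m/s.
1–4 s: v starts -2 m/s; Δx = -2·3 + ½·-4·3² = -24 m; v ends -14 m/s.
4–8 s: v starts -14 m/s; Δx = -14·4 + ½·3·4² = -32 m; v ends -2 m/s.
8–10 s: v starts -2 m/s; Δx = -2·2 + ½·-1·2² = -6 m; v ends -4 m/s.
x(10) = -2 + Σ Δx = -62 m.

-62 m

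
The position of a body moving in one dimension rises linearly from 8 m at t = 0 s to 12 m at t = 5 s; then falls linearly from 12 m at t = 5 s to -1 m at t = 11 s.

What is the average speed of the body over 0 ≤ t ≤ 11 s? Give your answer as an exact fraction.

17/11 m/s

Average speed = (total path length)/(elapsed time); on a piecewise-linear x-t graph the path length is Σ|Δx|.
0–5 s: |Δx| = |12 − 8| = 4 m
5–11 s: |Δx| = |-1 − 12| = 13 m
Total path = 17 m; average speed = 17/11 = 17/11 m/s.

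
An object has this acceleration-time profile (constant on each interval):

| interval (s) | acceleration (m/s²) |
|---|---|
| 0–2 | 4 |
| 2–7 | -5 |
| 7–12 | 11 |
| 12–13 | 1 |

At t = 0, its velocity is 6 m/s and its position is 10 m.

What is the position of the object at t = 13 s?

On each constant-a segment, Δv = aΔt and Δx = v₀Δt + ½aΔt²; chain segment to segment.
0–2 s: v starts 6 m/s; Δx = 6·2 + ½·4·2² = 20 m; v ends 14 m/s.
2–7 s: v starts 14 m/s; Δx = 14·5 + ½·-5·5² = 7.5 m; v ends -11 m/s.
7–12 s: v starts -11 m/s; Δx = -11·5 + ½·11·5² = 82.5 m; v ends 44 m/s.
12–13 s: v starts 44 m/s; Δx = 44·1 + ½·1·1² = 44.5 m; v ends 45 m/s.
x(13) = 10 + Σ Δx = 164.5 m.

164.5 m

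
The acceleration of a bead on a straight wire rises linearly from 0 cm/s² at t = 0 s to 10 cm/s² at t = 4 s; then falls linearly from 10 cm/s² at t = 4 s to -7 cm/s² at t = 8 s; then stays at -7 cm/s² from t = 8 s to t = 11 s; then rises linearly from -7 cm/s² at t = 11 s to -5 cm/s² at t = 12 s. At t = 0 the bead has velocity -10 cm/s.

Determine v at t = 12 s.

-11 cm/s

Δv equals the area under the a-t graph; then v = v₀ + Δv.
0–4 s: ½(0 + 10)(4) = 20 cm/s
4–8 s: ½(10 + -7)(4) = 6 cm/s
8–11 s: -7 × 3 = -21 cm/s
11–12 s: ½(-7 + -5)(1) = -6 cm/s
Δv = -1 cm/s, so v(12) = -10 + (-1) = -11 cm/s.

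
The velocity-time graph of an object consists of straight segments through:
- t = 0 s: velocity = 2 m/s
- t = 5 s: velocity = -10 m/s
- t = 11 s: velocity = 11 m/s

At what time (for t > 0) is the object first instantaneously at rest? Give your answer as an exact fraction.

v changes sign on 0–5 s (from 2 to -10); the graph is linear there, so v = 0 at t = 0 + (-2)·(5 − 0)/(-10 − 2) = 5/6 s.

t = 5/6 s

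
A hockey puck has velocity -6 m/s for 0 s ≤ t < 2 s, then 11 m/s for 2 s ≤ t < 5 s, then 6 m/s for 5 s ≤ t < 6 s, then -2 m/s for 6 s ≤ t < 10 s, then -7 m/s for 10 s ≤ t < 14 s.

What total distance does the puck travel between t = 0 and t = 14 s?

Distance (not displacement) is the total path length: add the absolute areas under v-t.
0–2 s: |-6| × 2 = 12 m
2–5 s: |11| × 3 = 33 m
5–6 s: |6| × 1 = 6 m
6–10 s: |-2| × 4 = 8 m
10–14 s: |-7| × 4 = 28 m
Total distance = 87 m

87 m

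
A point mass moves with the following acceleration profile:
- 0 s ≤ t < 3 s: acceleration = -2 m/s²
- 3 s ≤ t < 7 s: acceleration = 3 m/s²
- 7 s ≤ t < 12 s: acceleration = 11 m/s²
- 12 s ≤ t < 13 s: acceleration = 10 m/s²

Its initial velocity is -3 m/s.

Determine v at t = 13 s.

68 m/s

Δv equals the area under the a-t graph; then v = v₀ + Δv.
0–3 s: -2 × 3 = -6 m/s
3–7 s: 3 × 4 = 12 m/s
7–12 s: 11 × 5 = 55 m/s
12–13 s: 10 × 1 = 10 m/s
Δv = 71 m/s, so v(13) = -3 + (71) = 68 m/s.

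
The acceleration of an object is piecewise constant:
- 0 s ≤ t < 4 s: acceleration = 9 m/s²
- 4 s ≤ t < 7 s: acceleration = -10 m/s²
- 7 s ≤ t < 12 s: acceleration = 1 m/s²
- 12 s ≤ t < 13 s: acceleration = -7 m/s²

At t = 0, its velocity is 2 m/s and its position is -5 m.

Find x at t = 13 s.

206 m

On each constant-a segment, Δv = aΔt and Δx = v₀Δt + ½aΔt²; chain segment to segment.
0–4 s: v starts 2 m/s; Δx = 2·4 + ½·9·4² = 80 m; v ends 38 m/s.
4–7 s: v starts 38 m/s; Δx = 38·3 + ½·-10·3² = 69 m; v ends 8 m/s.
7–12 s: v starts 8 m/s; Δx = 8·5 + ½·1·5² = 52.5 m; v ends 13 m/s.
12–13 s: v starts 13 m/s; Δx = 13·1 + ½·-7·1² = 9.5 m; v ends 6 m/s.
x(13) = -5 + Σ Δx = 206 m.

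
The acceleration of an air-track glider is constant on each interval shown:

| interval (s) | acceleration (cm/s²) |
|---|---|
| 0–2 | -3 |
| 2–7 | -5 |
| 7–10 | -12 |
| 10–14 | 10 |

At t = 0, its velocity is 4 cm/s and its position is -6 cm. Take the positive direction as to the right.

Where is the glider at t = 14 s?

On each constant-a segment, Δv = aΔt and Δx = v₀Δt + ½aΔt²; chain segment to segment.
0–2 s: v starts 4 cm/s; Δx = 4·2 + ½·-3·2² = 2 cm; v ends -2 cm/s.
2–7 s: v starts -2 cm/s; Δx = -2·5 + ½·-5·5² = -72.5 cm; v ends -27 cm/s.
7–10 s: v starts -27 cm/s; Δx = -27·3 + ½·-12·3² = -135 cm; v ends -63 cm/s.
10–14 s: v starts -63 cm/s; Δx = -63·4 + ½·10·4² = -172 cm; v ends -23 cm/s.
x(14) = -6 + Σ Δx = -383.5 cm.

-383.5 cm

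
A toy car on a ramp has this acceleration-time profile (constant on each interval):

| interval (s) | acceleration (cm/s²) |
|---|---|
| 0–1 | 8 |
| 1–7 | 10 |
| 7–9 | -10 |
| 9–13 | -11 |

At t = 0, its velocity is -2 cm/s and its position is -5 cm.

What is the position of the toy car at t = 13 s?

On each constant-a segment, Δv = aΔt and Δx = v₀Δt + ½aΔt²; chain segment to segment.
0–1 s: v starts -2 cm/s; Δx = -2·1 + ½·8·1² = 2 cm; v ends 6 cm/s.
1–7 s: v starts 6 cm/s; Δx = 6·6 + ½·10·6² = 216 cm; v ends 66 cm/s.
7–9 s: v starts 66 cm/s; Δx = 66·2 + ½·-10·2² = 112 cm; v ends 46 cm/s.
9–13 s: v starts 46 cm/s; Δx = 46·4 + ½·-11·4² = 96 cm; v ends 2 cm/s.
x(13) = -5 + Σ Δx = 421 cm.

421 cm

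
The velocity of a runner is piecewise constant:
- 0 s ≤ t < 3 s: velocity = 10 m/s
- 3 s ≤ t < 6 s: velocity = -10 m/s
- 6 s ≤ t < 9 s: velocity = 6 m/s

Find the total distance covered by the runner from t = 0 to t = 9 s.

78 m

Total distance travelled is ∫|v| dt — sum the magnitudes of each area piece.
0–3 s: |10| × 3 = 30 m
3–6 s: |-10| × 3 = 30 m
6–9 s: |6| × 3 = 18 m
Total distance = 78 m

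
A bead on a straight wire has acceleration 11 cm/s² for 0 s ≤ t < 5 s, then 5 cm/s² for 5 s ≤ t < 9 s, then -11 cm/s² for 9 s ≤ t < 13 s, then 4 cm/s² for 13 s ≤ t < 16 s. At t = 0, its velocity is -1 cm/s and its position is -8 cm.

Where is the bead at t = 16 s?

696.5 cm

On each constant-a segment, Δv = aΔt and Δx = v₀Δt + ½aΔt²; chain segment to segment.
0–5 s: v starts -1 cm/s; Δx = -1·5 + ½·11·5² = 132.5 cm; v ends 54 cm/s.
5–9 s: v starts 54 cm/s; Δx = 54·4 + ½·5·4² = 256 cm; v ends 74 cm/s.
9–13 s: v starts 74 cm/s; Δx = 74·4 + ½·-11·4² = 208 cm; v ends 30 cm/s.
13–16 s: v starts 30 cm/s; Δx = 30·3 + ½·4·3² = 108 cm; v ends 42 cm/s.
x(16) = -8 + Σ Δx = 696.5 cm.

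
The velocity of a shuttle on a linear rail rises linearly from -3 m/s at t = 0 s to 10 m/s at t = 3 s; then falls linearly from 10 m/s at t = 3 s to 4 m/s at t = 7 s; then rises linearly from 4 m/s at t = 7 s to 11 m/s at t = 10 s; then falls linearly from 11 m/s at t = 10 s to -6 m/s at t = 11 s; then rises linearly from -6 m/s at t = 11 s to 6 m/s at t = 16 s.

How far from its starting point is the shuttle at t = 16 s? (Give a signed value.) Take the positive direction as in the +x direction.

Displacement is the signed area under the v-t curve.
0–3 s: ½(-3 + 10)(3) = 10.5 m
3–7 s: ½(10 + 4)(4) = 28 m
7–10 s: ½(4 + 11)(3) = 22.5 m
10–11 s: ½(11 + -6)(1) = 2.5 m
11–16 s: ½(-6 + 6)(5) = 0 m
Net displacement = 63.5 m

63.5 m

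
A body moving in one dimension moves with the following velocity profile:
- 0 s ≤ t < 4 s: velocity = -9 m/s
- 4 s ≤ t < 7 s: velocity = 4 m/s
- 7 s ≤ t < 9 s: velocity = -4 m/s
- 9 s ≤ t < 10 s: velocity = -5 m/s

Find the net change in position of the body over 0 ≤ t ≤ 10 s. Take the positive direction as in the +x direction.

-37 m

Displacement is the signed area under the v-t curve.
0–4 s: -9 × 4 = -36 m
4–7 s: 4 × 3 = 12 m
7–9 s: -4 × 2 = -8 m
9–10 s: -5 × 1 = -5 m
Net displacement = -37 m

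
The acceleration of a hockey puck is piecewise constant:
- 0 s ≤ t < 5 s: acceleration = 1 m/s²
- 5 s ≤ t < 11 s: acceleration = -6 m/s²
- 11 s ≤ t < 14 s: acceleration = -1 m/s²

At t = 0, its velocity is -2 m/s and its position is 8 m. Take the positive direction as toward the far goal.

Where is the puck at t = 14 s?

On each constant-a segment, Δv = aΔt and Δx = v₀Δt + ½aΔt²; chain segment to segment.
0–5 s: v starts -2 m/s; Δx = -2·5 + ½·1·5² = 2.5 m; v ends 3 m/s.
5–11 s: v starts 3 m/s; Δx = 3·6 + ½·-6·6² = -90 m; v ends -33 m/s.
11–14 s: v starts -33 m/s; Δx = -33·3 + ½·-1·3² = -103.5 m; v ends -36 m/s.
x(14) = 8 + Σ Δx = -183 m.

-183 m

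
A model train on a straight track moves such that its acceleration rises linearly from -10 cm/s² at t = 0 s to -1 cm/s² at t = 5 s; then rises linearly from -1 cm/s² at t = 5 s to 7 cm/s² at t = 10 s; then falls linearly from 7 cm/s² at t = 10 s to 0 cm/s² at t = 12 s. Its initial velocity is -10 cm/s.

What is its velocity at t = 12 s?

-15.5 cm/s

Δv equals the area under the a-t graph; then v = v₀ + Δv.
0–5 s: ½(-10 + -1)(5) = -27.5 cm/s
5–10 s: ½(-1 + 7)(5) = 15 cm/s
10–12 s: ½(7 + 0)(2) = 7 cm/s
Δv = -5.5 cm/s, so v(12) = -10 + (-5.5) = -15.5 cm/s.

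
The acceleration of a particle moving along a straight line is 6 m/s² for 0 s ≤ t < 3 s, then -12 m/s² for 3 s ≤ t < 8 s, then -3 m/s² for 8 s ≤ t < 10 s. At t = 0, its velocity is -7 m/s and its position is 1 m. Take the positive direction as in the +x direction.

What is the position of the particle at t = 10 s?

On each constant-a segment, Δv = aΔt and Δx = v₀Δt + ½aΔt²; chain segment to segment.
0–3 s: v starts -7 m/s; Δx = -7·3 + ½·6·3² = 6 m; v ends 11 m/s.
3–8 s: v starts 11 m/s; Δx = 11·5 + ½·-12·5² = -95 m; v ends -49 m/s.
8–10 s: v starts -49 m/s; Δx = -49·2 + ½·-3·2² = -104 m; v ends -55 m/s.
x(10) = 1 + Σ Δx = -192 m.

-192 m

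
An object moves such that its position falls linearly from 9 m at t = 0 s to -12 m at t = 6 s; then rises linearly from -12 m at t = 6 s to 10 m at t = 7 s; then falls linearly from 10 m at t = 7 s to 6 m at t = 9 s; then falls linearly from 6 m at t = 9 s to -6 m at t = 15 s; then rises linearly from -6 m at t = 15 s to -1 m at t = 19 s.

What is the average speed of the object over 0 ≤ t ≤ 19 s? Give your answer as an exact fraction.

Average speed = (total path length)/(elapsed time); on a piecewise-linear x-t graph the path length is Σ|Δx|.
0–6 s: |Δx| = |-12 − 9| = 21 m
6–7 s: |Δx| = |10 − -12| = 22 m
7–9 s: |Δx| = |6 − 10| = 4 m
9–15 s: |Δx| = |-6 − 6| = 12 m
15–19 s: |Δx| = |-1 − -6| = 5 m
Total path = 64 m; average speed = 64/19 = 64/19 m/s.

64/19 m/s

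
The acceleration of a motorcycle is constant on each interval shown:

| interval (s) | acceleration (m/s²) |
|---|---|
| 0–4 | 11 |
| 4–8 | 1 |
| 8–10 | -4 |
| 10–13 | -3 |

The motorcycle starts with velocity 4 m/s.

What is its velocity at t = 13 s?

Δv equals the area under the a-t graph; then v = v₀ + Δv.
0–4 s: 11 × 4 = 44 m/s
4–8 s: 1 × 4 = 4 m/s
8–10 s: -4 × 2 = -8 m/s
10–13 s: -3 × 3 = -9 m/s
Δv = 31 m/s, so v(13) = 4 + (31) = 35 m/s.

35 m/s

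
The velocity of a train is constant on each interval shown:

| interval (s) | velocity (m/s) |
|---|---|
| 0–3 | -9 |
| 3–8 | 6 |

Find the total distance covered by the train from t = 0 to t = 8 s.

Total distance travelled is ∫|v| dt — sum the magnitudes of each area piece.
0–3 s: |-9| × 3 = 27 m
3–8 s: |6| × 5 = 30 m
Total distance = 57 m

57 m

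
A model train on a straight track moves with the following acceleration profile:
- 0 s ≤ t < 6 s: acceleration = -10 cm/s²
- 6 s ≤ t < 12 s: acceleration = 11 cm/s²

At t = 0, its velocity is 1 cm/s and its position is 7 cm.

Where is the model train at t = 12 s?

On each constant-a segment, Δv = aΔt and Δx = v₀Δt + ½aΔt²; chain segment to segment.
0–6 s: v starts 1 cm/s; Δx = 1·6 + ½·-10·6² = -174 cm; v ends -59 cm/s.
6–12 s: v starts -59 cm/s; Δx = -59·6 + ½·11·6² = -156 cm; v ends 7 cm/s.
x(12) = 7 + Σ Δx = -323 cm.

-323 cm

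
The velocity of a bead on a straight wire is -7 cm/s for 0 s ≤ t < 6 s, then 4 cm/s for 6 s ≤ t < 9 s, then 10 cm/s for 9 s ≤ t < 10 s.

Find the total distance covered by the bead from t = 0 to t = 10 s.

64 cm

Total distance travelled is ∫|v| dt — sum the magnitudes of each area piece.
0–6 s: |-7| × 6 = 42 cm
6–9 s: |4| × 3 = 12 cm
9–10 s: |10| × 1 = 10 cm
Total distance = 64 cm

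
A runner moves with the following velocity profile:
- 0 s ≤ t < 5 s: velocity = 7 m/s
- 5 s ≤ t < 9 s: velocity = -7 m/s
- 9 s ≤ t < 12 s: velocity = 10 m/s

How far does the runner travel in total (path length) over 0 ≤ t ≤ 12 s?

93 m

Distance (not displacement) is the total path length: add the absolute areas under v-t.
0–5 s: |7| × 5 = 35 m
5–9 s: |-7| × 4 = 28 m
9–12 s: |10| × 3 = 30 m
Total distance = 93 m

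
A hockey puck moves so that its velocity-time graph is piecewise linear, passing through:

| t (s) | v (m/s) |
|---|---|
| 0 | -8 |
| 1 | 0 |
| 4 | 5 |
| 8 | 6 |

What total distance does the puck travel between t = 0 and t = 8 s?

Distance (not displacement) is the total path length: add the absolute areas under v-t.
0–1 s: |½(-8 + 0)(1)| = 4 m
1–4 s: |½(0 + 5)(3)| = 7.5 m
4–8 s: |½(5 + 6)(4)| = 22 m
Total distance = 33.5 m

33.5 m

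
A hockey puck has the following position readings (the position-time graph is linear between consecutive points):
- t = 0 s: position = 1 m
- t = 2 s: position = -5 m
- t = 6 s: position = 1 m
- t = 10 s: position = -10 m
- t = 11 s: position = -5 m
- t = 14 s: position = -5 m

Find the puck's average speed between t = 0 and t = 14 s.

2 m/s

Average speed = (total path length)/(elapsed time); on a piecewise-linear x-t graph the path length is Σ|Δx|.
0–2 s: |Δx| = |-5 − 1| = 6 m
2–6 s: |Δx| = |1 − -5| = 6 m
6–10 s: |Δx| = |-10 − 1| = 11 m
10–11 s: |Δx| = |-5 − -10| = 5 m
11–14 s: |Δx| = |-5 − -5| = 0 m
Total path = 28 m; average speed = 28/14 = 2 m/s.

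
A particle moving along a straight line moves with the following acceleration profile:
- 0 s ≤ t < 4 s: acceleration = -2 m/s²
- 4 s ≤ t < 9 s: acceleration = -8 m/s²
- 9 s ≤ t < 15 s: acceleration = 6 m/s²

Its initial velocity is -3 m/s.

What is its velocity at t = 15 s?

-15 m/s

Δv equals the area under the a-t graph; then v = v₀ + Δv.
0–4 s: -2 × 4 = -8 m/s
4–9 s: -8 × 5 = -40 m/s
9–15 s: 6 × 6 = 36 m/s
Δv = -12 m/s, so v(15) = -3 + (-12) = -15 m/s.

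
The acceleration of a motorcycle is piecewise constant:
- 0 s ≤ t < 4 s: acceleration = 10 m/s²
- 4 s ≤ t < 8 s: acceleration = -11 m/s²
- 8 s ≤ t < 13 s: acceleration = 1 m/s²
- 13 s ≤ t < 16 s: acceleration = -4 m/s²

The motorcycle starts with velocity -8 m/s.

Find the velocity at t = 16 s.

Δv equals the area under the a-t graph; then v = v₀ + Δv.
0–4 s: 10 × 4 = 40 m/s
4–8 s: -11 × 4 = -44 m/s
8–13 s: 1 × 5 = 5 m/s
13–16 s: -4 × 3 = -12 m/s
Δv = -11 m/s, so v(16) = -8 + (-11) = -19 m/s.

-19 m/s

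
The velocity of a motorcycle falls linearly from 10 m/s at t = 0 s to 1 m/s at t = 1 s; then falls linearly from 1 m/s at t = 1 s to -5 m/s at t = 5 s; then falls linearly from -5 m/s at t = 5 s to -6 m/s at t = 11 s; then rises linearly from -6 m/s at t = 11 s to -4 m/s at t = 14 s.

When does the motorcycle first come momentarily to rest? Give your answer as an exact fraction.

v changes sign on 1–5 s (from 1 to -5); the graph is linear there, so v = 0 at t = 1 + (-1)·(5 − 1)/(-5 − 1) = 5/3 s.

t = 5/3 s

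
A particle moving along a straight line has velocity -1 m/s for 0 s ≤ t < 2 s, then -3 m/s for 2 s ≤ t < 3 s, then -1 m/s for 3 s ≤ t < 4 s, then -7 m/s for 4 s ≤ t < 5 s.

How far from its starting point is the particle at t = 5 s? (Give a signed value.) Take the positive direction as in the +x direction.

-13 m

Net displacement equals the area under the velocity-time graph (areas below the axis count negative).
0–2 s: -1 × 2 = -2 m
2–3 s: -3 × 1 = -3 m
3–4 s: -1 × 1 = -1 m
4–5 s: -7 × 1 = -7 m
Net displacement = -13 m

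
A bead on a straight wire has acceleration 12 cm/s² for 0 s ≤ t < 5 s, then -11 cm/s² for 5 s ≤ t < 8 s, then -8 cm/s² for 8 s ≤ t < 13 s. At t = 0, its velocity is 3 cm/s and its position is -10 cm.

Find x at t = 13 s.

344.5 cm

On each constant-a segment, Δv = aΔt and Δx = v₀Δt + ½aΔt²; chain segment to segment.
0–5 s: v starts 3 cm/s; Δx = 3·5 + ½·12·5² = 165 cm; v ends 63 cm/s.
5–8 s: v starts 63 cm/s; Δx = 63·3 + ½·-11·3² = 139.5 cm; v ends 30 cm/s.
8–13 s: v starts 30 cm/s; Δx = 30·5 + ½·-8·5² = 50 cm; v ends -10 cm/s.
x(13) = -10 + Σ Δx = 344.5 cm.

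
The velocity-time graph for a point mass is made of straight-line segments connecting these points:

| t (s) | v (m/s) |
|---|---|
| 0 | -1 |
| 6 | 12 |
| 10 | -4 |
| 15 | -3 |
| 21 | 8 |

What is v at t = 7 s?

On 6–10 s the graph is linear from 12 to -4 m/s: v(7) = 12 + (-4 − 12)·(7 − 6)/(10 − 6) = 8 m/s.

8 m/s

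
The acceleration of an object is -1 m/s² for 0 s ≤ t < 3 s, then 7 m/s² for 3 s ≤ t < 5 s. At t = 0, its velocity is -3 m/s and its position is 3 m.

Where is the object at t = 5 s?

On each constant-a segment, Δv = aΔt and Δx = v₀Δt + ½aΔt²; chain segment to segment.
0–3 s: v starts -3 m/s; Δx = -3·3 + ½·-1·3² = -13.5 m; v ends -6 m/s.
3–5 s: v starts -6 m/s; Δx = -6·2 + ½·7·2² = 2 m; v ends 8 m/s.
x(5) = 3 + Σ Δx = -8.5 m.

-8.5 m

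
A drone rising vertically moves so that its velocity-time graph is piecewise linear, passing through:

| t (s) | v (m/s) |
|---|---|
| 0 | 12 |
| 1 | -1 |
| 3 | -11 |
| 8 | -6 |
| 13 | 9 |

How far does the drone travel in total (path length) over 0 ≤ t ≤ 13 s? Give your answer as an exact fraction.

2069/26 m

Distance (not displacement) is the total path length: add the absolute areas under v-t.
0–1 s: v = 0 at t = 12/13 s; triangle areas 72/13 + 1/26 = 145/26 m
1–3 s: |½(-1 + -11)(2)| = 12 m
3–8 s: |½(-11 + -6)(5)| = 42.5 m
8–13 s: v = 0 at t = 10 s; triangle areas 6 + 13.5 = 19.5 m
Total distance = 2069/26 m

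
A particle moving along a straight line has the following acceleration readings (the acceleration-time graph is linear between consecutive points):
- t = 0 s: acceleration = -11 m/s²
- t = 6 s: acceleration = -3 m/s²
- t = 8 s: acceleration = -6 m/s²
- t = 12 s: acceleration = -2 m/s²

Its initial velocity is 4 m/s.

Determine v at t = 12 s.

Δv equals the area under the a-t graph; then v = v₀ + Δv.
0–6 s: ½(-11 + -3)(6) = -42 m/s
6–8 s: ½(-3 + -6)(2) = -9 m/s
8–12 s: ½(-6 + -2)(4) = -16 m/s
Δv = -67 m/s, so v(12) = 4 + (-67) = -63 m/s.

-63 m/s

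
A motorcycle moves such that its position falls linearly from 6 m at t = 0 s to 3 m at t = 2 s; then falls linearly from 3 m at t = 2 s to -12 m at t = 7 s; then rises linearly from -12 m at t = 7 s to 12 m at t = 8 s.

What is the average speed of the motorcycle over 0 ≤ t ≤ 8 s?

5.25 m/s

Average speed = (total path length)/(elapsed time); on a piecewise-linear x-t graph the path length is Σ|Δx|.
0–2 s: |Δx| = |3 − 6| = 3 m
2–7 s: |Δx| = |-12 − 3| = 15 m
7–8 s: |Δx| = |12 − -12| = 24 m
Total path = 42 m; average speed = 42/8 = 5.25 m/s.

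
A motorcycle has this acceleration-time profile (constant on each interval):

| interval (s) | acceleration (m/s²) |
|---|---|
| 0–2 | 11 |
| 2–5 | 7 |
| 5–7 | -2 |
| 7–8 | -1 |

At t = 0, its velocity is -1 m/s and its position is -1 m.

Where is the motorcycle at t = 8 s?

On each constant-a segment, Δv = aΔt and Δx = v₀Δt + ½aΔt²; chain segment to segment.
0–2 s: v starts -1 m/s; Δx = -1·2 + ½·11·2² = 20 m; v ends 21 m/s.
2–5 s: v starts 21 m/s; Δx = 21·3 + ½·7·3² = 94.5 m; v ends 42 m/s.
5–7 s: v starts 42 m/s; Δx = 42·2 + ½·-2·2² = 80 m; v ends 38 m/s.
7–8 s: v starts 38 m/s; Δx = 38·1 + ½·-1·1² = 37.5 m; v ends 37 m/s.
x(8) = -1 + Σ Δx = 231 m.

231 m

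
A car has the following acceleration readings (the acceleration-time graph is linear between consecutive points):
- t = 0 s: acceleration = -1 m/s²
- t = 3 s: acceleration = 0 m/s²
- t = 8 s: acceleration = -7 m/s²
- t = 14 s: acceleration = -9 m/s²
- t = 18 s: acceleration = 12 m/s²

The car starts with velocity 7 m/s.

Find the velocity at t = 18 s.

Δv equals the area under the a-t graph; then v = v₀ + Δv.
0–3 s: ½(-1 + 0)(3) = -1.5 m/s
3–8 s: ½(0 + -7)(5) = -17.5 m/s
8–14 s: ½(-7 + -9)(6) = -48 m/s
14–18 s: ½(-9 + 12)(4) = 6 m/s
Δv = -61 m/s, so v(18) = 7 + (-61) = -54 m/s.

-54 m/s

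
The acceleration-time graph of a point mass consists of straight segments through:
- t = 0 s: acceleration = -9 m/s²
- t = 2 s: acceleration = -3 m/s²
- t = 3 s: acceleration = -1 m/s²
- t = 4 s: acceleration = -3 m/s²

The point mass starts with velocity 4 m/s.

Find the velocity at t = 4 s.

-12 m/s

Δv equals the area under the a-t graph; then v = v₀ + Δv.
0–2 s: ½(-9 + -3)(2) = -12 m/s
2–3 s: ½(-3 + -1)(1) = -2 m/s
3–4 s: ½(-1 + -3)(1) = -2 m/s
Δv = -16 m/s, so v(4) = 4 + (-16) = -12 m/s.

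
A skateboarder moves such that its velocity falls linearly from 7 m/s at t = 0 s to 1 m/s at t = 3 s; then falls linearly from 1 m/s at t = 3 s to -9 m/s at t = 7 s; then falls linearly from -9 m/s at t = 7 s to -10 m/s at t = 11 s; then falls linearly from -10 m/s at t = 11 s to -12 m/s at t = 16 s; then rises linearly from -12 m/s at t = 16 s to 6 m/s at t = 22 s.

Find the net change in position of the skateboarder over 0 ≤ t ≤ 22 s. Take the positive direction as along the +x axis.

Net displacement equals the area under the velocity-time graph (areas below the axis count negative).
0–3 s: ½(7 + 1)(3) = 12 m
3–7 s: ½(1 + -9)(4) = -16 m
7–11 s: ½(-9 + -10)(4) = -38 m
11–16 s: ½(-10 + -12)(5) = -55 m
16–22 s: ½(-12 + 6)(6) = -18 m
Net displacement = -115 m

-115 m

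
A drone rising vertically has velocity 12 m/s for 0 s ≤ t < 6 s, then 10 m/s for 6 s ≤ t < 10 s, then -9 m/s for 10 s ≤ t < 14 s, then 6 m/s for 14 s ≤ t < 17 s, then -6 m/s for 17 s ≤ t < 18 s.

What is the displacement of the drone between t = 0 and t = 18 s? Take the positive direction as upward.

Displacement is the signed area under the v-t curve.
0–6 s: 12 × 6 = 72 m
6–10 s: 10 × 4 = 40 m
10–14 s: -9 × 4 = -36 m
14–17 s: 6 × 3 = 18 m
17–18 s: -6 × 1 = -6 m
Net displacement = 88 m

88 m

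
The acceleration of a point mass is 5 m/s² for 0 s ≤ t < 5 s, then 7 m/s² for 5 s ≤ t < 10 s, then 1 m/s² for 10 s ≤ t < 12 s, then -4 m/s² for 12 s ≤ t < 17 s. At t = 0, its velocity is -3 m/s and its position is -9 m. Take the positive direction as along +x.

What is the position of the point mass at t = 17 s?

On each constant-a segment, Δv = aΔt and Δx = v₀Δt + ½aΔt²; chain segment to segment.
0–5 s: v starts -3 m/s; Δx = -3·5 + ½·5·5² = 47.5 m; v ends 22 m/s.
5–10 s: v starts 22 m/s; Δx = 22·5 + ½·7·5² = 197.5 m; v ends 57 m/s.
10–12 s: v starts 57 m/s; Δx = 57·2 + ½·1·2² = 116 m; v ends 59 m/s.
12–17 s: v starts 59 m/s; Δx = 59·5 + ½·-4·5² = 245 m; v ends 39 m/s.
x(17) = -9 + Σ Δx = 597 m.

597 m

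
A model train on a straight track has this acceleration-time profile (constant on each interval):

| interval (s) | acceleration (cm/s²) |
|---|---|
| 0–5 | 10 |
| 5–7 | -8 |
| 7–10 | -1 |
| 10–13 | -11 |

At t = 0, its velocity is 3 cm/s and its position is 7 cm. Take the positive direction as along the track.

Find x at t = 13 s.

396 cm

On each constant-a segment, Δv = aΔt and Δx = v₀Δt + ½aΔt²; chain segment to segment.
0–5 s: v starts 3 cm/s; Δx = 3·5 + ½·10·5² = 140 cm; v ends 53 cm/s.
5–7 s: v starts 53 cm/s; Δx = 53·2 + ½·-8·2² = 90 cm; v ends 37 cm/s.
7–10 s: v starts 37 cm/s; Δx = 37·3 + ½·-1·3² = 106.5 cm; v ends 34 cm/s.
10–13 s: v starts 34 cm/s; Δx = 34·3 + ½·-11·3² = 52.5 cm; v ends 1 cm/s.
x(13) = 7 + Σ Δx = 396 cm.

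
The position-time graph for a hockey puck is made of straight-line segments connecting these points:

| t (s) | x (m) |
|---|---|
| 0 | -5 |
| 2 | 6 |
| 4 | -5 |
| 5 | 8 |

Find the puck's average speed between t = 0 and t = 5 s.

7 m/s

Average speed = (total path length)/(elapsed time); on a piecewise-linear x-t graph the path length is Σ|Δx|.
0–2 s: |Δx| = |6 − -5| = 11 m
2–4 s: |Δx| = |-5 − 6| = 11 m
4–5 s: |Δx| = |8 − -5| = 13 m
Total path = 35 m; average speed = 35/5 = 7 m/s.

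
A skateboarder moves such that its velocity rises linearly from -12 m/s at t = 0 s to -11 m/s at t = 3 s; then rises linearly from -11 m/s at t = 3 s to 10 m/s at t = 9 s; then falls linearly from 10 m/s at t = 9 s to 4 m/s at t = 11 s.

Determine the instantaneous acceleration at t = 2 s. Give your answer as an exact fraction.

1/3 m/s²

Acceleration is the slope of the v-t graph on 0–3 s: (-11 − -12)/(3 − 0) = 1/3 m/s².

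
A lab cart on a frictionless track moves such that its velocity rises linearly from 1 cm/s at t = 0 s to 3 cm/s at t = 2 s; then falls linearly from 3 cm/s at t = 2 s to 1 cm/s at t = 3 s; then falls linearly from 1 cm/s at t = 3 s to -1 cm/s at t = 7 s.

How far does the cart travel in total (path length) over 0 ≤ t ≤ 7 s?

Distance (not displacement) is the total path length: add the absolute areas under v-t.
0–2 s: |½(1 + 3)(2)| = 4 cm
2–3 s: |½(3 + 1)(1)| = 2 cm
3–7 s: v = 0 at t = 5 s; triangle areas 1 + 1 = 2 cm
Total distance = 8 cm

8 cm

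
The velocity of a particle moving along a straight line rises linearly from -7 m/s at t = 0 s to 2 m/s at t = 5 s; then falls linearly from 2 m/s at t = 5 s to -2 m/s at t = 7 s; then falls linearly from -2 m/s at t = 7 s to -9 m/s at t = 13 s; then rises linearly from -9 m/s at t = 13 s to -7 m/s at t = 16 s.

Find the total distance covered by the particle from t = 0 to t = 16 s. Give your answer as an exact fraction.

1327/18 m

Total distance travelled is ∫|v| dt — sum the magnitudes of each area piece.
0–5 s: v = 0 at t = 35/9 s; triangle areas 245/18 + 10/9 = 265/18 m
5–7 s: v = 0 at t = 6 s; triangle areas 1 + 1 = 2 m
7–13 s: |½(-2 + -9)(6)| = 33 m
13–16 s: |½(-9 + -7)(3)| = 24 m
Total distance = 1327/18 m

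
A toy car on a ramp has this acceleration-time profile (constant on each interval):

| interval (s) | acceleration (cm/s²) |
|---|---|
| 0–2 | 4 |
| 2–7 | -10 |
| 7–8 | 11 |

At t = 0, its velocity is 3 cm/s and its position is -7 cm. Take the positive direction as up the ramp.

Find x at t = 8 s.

-96.5 cm

On each constant-a segment, Δv = aΔt and Δx = v₀Δt + ½aΔt²; chain segment to segment.
0–2 s: v starts 3 cm/s; Δx = 3·2 + ½·4·2² = 14 cm; v ends 11 cm/s.
2–7 s: v starts 11 cm/s; Δx = 11·5 + ½·-10·5² = -70 cm; v ends -39 cm/s.
7–8 s: v starts -39 cm/s; Δx = -39·1 + ½·11·1² = -33.5 cm; v ends -28 cm/s.
x(8) = -7 + Σ Δx = -96.5 cm.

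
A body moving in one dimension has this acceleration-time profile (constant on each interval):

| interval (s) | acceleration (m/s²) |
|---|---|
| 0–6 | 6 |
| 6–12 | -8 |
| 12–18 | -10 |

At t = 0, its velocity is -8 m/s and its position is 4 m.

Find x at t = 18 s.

On each constant-a segment, Δv = aΔt and Δx = v₀Δt + ½aΔt²; chain segment to segment.
0–6 s: v starts -8 m/s; Δx = -8·6 + ½·6·6² = 60 m; v ends 28 m/s.
6–12 s: v starts 28 m/s; Δx = 28·6 + ½·-8·6² = 24 m; v ends -20 m/s.
12–18 s: v starts -20 m/s; Δx = -20·6 + ½·-10·6² = -300 m; v ends -80 m/s.
x(18) = 4 + Σ Δx = -212 m.

-212 m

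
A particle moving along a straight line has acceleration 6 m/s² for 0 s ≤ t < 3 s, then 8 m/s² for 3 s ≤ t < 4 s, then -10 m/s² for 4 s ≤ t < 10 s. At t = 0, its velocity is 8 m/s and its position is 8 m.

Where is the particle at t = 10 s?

On each constant-a segment, Δv = aΔt and Δx = v₀Δt + ½aΔt²; chain segment to segment.
0–3 s: v starts 8 m/s; Δx = 8·3 + ½·6·3² = 51 m; v ends 26 m/s.
3–4 s: v starts 26 m/s; Δx = 26·1 + ½·8·1² = 30 m; v ends 34 m/s.
4–10 s: v starts 34 m/s; Δx = 34·6 + ½·-10·6² = 24 m; v ends -26 m/s.
x(10) = 8 + Σ Δx = 113 m.

113 m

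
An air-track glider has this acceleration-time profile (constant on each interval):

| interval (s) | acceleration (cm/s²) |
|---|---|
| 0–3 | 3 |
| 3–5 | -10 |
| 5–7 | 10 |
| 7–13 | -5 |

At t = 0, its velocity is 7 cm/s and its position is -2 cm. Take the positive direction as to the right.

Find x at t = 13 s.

62.5 cm

On each constant-a segment, Δv = aΔt and Δx = v₀Δt + ½aΔt²; chain segment to segment.
0–3 s: v starts 7 cm/s; Δx = 7·3 + ½·3·3² = 34.5 cm; v ends 16 cm/s.
3–5 s: v starts 16 cm/s; Δx = 16·2 + ½·-10·2² = 12 cm; v ends -4 cm/s.
5–7 s: v starts -4 cm/s; Δx = -4·2 + ½·10·2² = 12 cm; v ends 16 cm/s.
7–13 s: v starts 16 cm/s; Δx = 16·6 + ½·-5·6² = 6 cm; v ends -14 cm/s.
x(13) = -2 + Σ Δx = 62.5 cm.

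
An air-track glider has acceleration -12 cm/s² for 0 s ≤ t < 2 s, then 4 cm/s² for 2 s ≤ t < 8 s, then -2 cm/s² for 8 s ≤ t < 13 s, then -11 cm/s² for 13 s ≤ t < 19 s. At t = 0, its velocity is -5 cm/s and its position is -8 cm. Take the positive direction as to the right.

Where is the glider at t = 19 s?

On each constant-a segment, Δv = aΔt and Δx = v₀Δt + ½aΔt²; chain segment to segment.
0–2 s: v starts -5 cm/s; Δx = -5·2 + ½·-12·2² = -34 cm; v ends -29 cm/s.
2–8 s: v starts -29 cm/s; Δx = -29·6 + ½·4·6² = -102 cm; v ends -5 cm/s.
8–13 s: v starts -5 cm/s; Δx = -5·5 + ½·-2·5² = -50 cm; v ends -15 cm/s.
13–19 s: v starts -15 cm/s; Δx = -15·6 + ½·-11·6² = -288 cm; v ends -81 cm/s.
x(19) = -8 + Σ Δx = -482 cm.

-482 cm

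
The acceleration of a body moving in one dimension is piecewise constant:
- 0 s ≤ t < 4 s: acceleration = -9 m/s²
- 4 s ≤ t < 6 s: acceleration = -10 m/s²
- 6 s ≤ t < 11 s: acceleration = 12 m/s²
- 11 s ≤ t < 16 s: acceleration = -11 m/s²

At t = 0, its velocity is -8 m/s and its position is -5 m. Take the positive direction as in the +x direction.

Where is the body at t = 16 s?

On each constant-a segment, Δv = aΔt and Δx = v₀Δt + ½aΔt²; chain segment to segment.
0–4 s: v starts -8 m/s; Δx = -8·4 + ½·-9·4² = -104 m; v ends -44 m/s.
4–6 s: v starts -44 m/s; Δx = -44·2 + ½·-10·2² = -108 m; v ends -64 m/s.
6–11 s: v starts -64 m/s; Δx = -64·5 + ½·12·5² = -170 m; v ends -4 m/s.
11–16 s: v starts -4 m/s; Δx = -4·5 + ½·-11·5² = -157.5 m; v ends -59 m/s.
x(16) = -5 + Σ Δx = -544.5 m.

-544.5 m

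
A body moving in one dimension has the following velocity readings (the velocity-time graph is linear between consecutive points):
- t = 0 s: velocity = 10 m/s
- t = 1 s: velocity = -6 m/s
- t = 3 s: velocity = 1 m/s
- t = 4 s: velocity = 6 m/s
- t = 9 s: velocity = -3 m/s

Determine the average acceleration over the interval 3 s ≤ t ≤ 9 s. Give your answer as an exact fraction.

Average acceleration = Δv/Δt = (-3 − 1)/(9 − 3) = -2/3 m/s².

-2/3 m/s²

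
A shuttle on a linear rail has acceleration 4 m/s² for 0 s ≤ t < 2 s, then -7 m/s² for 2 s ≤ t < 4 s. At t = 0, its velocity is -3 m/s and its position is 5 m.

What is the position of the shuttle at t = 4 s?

3 m

On each constant-a segment, Δv = aΔt and Δx = v₀Δt + ½aΔt²; chain segment to segment.
0–2 s: v starts -3 m/s; Δx = -3·2 + ½·4·2² = 2 m; v ends 5 m/s.
2–4 s: v starts 5 m/s; Δx = 5·2 + ½·-7·2² = -4 m; v ends -9 m/s.
x(4) = 5 + Σ Δx = 3 m.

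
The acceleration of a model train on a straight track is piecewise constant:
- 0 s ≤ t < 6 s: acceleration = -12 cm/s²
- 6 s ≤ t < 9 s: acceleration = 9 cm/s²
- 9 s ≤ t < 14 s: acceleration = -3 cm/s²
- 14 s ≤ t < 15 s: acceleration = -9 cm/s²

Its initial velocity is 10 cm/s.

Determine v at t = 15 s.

-59 cm/s

Δv equals the area under the a-t graph; then v = v₀ + Δv.
0–6 s: -12 × 6 = -72 cm/s
6–9 s: 9 × 3 = 27 cm/s
9–14 s: -3 × 5 = -15 cm/s
14–15 s: -9 × 1 = -9 cm/s
Δv = -69 cm/s, so v(15) = 10 + (-69) = -59 cm/s.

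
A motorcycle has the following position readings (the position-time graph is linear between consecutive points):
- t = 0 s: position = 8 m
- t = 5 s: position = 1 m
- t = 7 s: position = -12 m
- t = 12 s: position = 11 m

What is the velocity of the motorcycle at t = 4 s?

Velocity is the slope of the x-t graph on 0–5 s: (1 − 8)/(5 − 0) = -1.4 m/s.

-1.4 m/s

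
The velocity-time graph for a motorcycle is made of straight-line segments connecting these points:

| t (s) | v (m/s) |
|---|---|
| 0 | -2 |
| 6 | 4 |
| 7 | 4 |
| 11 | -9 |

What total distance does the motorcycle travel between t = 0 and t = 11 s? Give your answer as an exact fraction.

Total distance travelled is ∫|v| dt — sum the magnitudes of each area piece.
0–6 s: v = 0 at t = 2 s; triangle areas 2 + 8 = 10 m
6–7 s: |4| × 1 = 4 m
7–11 s: v = 0 at t = 107/13 s; triangle areas 32/13 + 162/13 = 194/13 m
Total distance = 376/13 m

376/13 m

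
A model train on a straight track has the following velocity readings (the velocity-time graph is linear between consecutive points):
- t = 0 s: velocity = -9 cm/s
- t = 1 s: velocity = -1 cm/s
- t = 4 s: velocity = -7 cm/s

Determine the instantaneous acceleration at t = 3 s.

Acceleration is the slope of the v-t graph on 1–4 s: (-7 − -1)/(4 − 1) = -2 cm/s².

-2 cm/s²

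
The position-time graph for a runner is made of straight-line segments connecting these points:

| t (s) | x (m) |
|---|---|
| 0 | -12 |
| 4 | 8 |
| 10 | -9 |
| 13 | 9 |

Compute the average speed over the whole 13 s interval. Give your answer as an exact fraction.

55/13 m/s

Average speed = (total path length)/(elapsed time); on a piecewise-linear x-t graph the path length is Σ|Δx|.
0–4 s: |Δx| = |8 − -12| = 20 m
4–10 s: |Δx| = |-9 − 8| = 17 m
10–13 s: |Δx| = |9 − -9| = 18 m
Total path = 55 m; average speed = 55/13 = 55/13 m/s.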